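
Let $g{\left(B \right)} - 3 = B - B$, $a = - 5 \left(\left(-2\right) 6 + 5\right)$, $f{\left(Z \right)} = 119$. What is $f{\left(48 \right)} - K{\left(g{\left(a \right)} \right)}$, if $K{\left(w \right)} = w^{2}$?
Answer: $110$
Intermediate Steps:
$a = 35$ ($a = - 5 \left(-12 + 5\right) = \left(-5\right) \left(-7\right) = 35$)
$g{\left(B \right)} = 3$ ($g{\left(B \right)} = 3 + \left(B - B\right) = 3 + 0 = 3$)
$f{\left(48 \right)} - K{\left(g{\left(a \right)} \right)} = 119 - 3^{2} = 119 - 9 = 110$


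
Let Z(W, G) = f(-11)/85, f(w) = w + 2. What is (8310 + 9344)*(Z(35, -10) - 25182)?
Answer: -37788016266/85 ≈ -4.4456e+8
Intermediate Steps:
f(w) = 2 + w
Z(W, G) = -9/85 (Z(W, G) = (2 - 11)/85 = -9*1/85 = -9/85)
(8310 + 9344)*(Z(35, -10) - 25182) = (8310 + 9344)*(-9/85 - 25182) = 17654*(-2140479/85) = -37788016266/85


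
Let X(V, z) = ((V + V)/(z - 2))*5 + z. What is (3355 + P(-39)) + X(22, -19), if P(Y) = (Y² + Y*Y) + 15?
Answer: 134033/21 ≈ 6382.5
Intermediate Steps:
P(Y) = 15 + 2*Y² (P(Y) = (Y² + Y²) + 15 = 2*Y² + 15 = 15 + 2*Y²)
X(V, z) = z + 10*V/(-2 + z) (X(V, z) = ((2*V)/(-2 + z))*5 + z = (2*V/(-2 + z))*5 + z = 10*V/(-2 + z) + z = z + 10*V/(-2 + z))
(3355 + P(-39)) + X(22, -19) = (3355 + (15 + 2*(-39)²)) + ((-19)² - 2*(-19) + 10*22)/(-2 - 19) = (3355 + (15 + 2*1521)) + (361 + 38 + 220)/(-21) = (3355 + (15 + 3042)) - 1/21*619 = (3355 + 3057) - 619/21 = 6412 - 619/21 = 134033/21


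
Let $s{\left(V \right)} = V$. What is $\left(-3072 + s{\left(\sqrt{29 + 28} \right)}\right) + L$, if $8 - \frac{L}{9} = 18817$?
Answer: $-172353 + \sqrt{57} \approx -1.7235 \cdot 10^{5}$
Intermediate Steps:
$L = -169281$ ($L = 72 - 169353 = -169281$)
$\left(-3072 + s{\left(\sqrt{29 + 28} \right)}\right) + L = \left(-3072 + \sqrt{29 + 28}\right) - 169281 = \left(-3072 + \sqrt{57}\right) - 169281 = -172353 + \sqrt{57}$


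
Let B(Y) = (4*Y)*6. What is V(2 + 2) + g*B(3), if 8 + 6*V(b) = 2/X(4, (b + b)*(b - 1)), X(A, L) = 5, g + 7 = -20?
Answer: -29179/15 ≈ -1945.3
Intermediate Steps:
g = -27 (g = -7 - 20 = -27)
V(b) = -19/15 (V(b) = -4/3 + (2/5)/6 = -4/3 + (2*(⅕))/6 = -4/3 + (⅙)*(⅖) = -4/3 + 1/15 = -19/15)
B(Y) = 24*Y
V(2 + 2) + g*B(3) = -19/15 - 648*3 = -19/15 - 27*72 = -19/15 - 1944 = -29179/15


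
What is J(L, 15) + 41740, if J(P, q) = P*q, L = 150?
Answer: 43990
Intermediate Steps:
J(L, 15) + 41740 = 150*15 + 41740 = 2250 + 41740 = 43990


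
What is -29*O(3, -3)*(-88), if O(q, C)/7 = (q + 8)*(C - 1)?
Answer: -786016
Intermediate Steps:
O(q, C) = 7*(-1 + C)*(8 + q) (O(q, C) = 7*((q + 8)*(C - 1)) = 7*((8 + q)*(-1 + C)) = 7*((-1 + C)*(8 + q)) = 7*(-1 + C)*(8 + q))
-29*O(3, -3)*(-88) = -29*(-56 - 7*3 + 56*(-3) + 7*(-3)*3)*(-88) = -29*(-56 - 21 - 168 - 63)*(-88) = -29*(-308)*(-88) = 8932*(-88) = -786016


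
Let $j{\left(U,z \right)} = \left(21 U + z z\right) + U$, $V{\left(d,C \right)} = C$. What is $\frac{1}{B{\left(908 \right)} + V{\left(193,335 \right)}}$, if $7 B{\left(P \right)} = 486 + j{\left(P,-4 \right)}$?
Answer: $\frac{7}{22823} \approx 0.00030671$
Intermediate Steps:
$j{\left(U,z \right)} = z^{2} + 22 U$ ($j{\left(U,z \right)} = \left(21 U + z^{2}\right) + U = \left(z^{2} + 21 U\right) + U = z^{2} + 22 U$)
$B{\left(P \right)} = \frac{502}{7} + \frac{22 P}{7}$ ($B{\left(P \right)} = \frac{486 + \left(\left(-4\right)^{2} + 22 P\right)}{7} = \frac{486 + \left(16 + 22 P\right)}{7} = \frac{502 + 22 P}{7} = \frac{502}{7} + \frac{22 P}{7}$)
$\frac{1}{B{\left(908 \right)} + V{\left(193,335 \right)}} = \frac{1}{\left(\frac{502}{7} + \frac{22}{7} \cdot 908\right) + 335} = \frac{1}{\left(\frac{502}{7} + \frac{19976}{7}\right) + 335} = \frac{1}{\frac{20478}{7} + 335} = \frac{1}{\frac{22823}{7}} = \frac{7}{22823}$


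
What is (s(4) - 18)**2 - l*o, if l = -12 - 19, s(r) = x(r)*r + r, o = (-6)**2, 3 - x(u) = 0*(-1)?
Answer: 1120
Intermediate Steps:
x(u) = 3 (x(u) = 3 - 0*(-1) = 3 - 1*0 = 3 + 0 = 3)
o = 36
s(r) = 4*r (s(r) = 3*r + r = 4*r)
l = -31
(s(4) - 18)**2 - l*o = (4*4 - 18)**2 - (-31)*36 = (16 - 18)**2 - 1*(-1116) = (-2)**2 + 1116 = 4 + 1116 = 1120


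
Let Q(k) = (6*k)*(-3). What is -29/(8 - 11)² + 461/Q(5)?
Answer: -751/90 ≈ -8.3445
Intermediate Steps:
Q(k) = -18*k
-29/(8 - 11)² + 461/Q(5) = -29/(8 - 11)² + 461/((-18*5)) = -29/((-3)²) + 461/(-90) = -29/9 + 461*(-1/90) = -29*⅑ - 461/90 = -29/9 - 461/90 = -751/90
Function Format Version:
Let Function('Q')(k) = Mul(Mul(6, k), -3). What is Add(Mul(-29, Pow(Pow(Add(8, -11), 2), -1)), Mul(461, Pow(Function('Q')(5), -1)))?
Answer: Rational(-751, 90) ≈ -8.3445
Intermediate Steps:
Function('Q')(k) = Mul(-18, k)
Add(Mul(-29, Pow(Pow(Add(8, -11), 2), -1)), Mul(461, Pow(Function('Q')(5), -1))) = Add(Mul(-29, Pow(Pow(Add(8, -11), 2), -1)), Mul(461, Pow(Mul(-18, 5), -1))) = Add(Mul(-29, Pow(Pow(-3, 2), -1)), Mul(461, Pow(-90, -1))) = Add(Mul(-29, Pow(9, -1)), Mul(461, Rational(-1, 90))) = Add(Mul(-29, Rational(1, 9)), Rational(-461, 90)) = Add(Rational(-29, 9), Rational(-461, 90)) = Rational(-751, 90)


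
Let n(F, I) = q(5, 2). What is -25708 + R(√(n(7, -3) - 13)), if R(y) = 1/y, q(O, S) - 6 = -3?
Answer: -25708 - I*√10/10 ≈ -25708.0 - 0.31623*I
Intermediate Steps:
q(O, S) = 3 (q(O, S) = 6 - 3 = 3)
n(F, I) = 3
-25708 + R(√(n(7, -3) - 13)) = -25708 + 1/(√(3 - 13)) = -25708 + 1/(√(-10)) = -25708 + 1/(I*√10) = -25708 - I*√10/10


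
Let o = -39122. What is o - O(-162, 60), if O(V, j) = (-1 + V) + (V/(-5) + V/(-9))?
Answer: -195047/5 ≈ -39009.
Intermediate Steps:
O(V, j) = -1 + 31*V/45 (O(V, j) = (-1 + V) + (V*(-⅕) + V*(-⅑)) = (-1 + V) + (-V/5 - V/9) = (-1 + V) - 14*V/45 = -1 + 31*V/45)
o - O(-162, 60) = -39122 - (-1 + (31/45)*(-162)) = -39122 - (-1 - 558/5) = -39122 - 1*(-563/5) = -39122 + 563/5 = -195047/5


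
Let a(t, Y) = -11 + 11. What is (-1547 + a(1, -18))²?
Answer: 2393209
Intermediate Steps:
a(t, Y) = 0
(-1547 + a(1, -18))² = (-1547 + 0)² = (-1547)² = 2393209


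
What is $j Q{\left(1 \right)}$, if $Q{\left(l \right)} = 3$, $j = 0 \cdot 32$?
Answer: $0$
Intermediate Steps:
$j = 0$
$j Q{\left(1 \right)} = 0 \cdot 3 = 0$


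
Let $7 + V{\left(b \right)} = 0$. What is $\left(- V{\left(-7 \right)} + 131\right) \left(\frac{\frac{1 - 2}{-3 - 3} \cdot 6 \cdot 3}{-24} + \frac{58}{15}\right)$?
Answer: $\frac{10327}{20} \approx 516.35$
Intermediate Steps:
$V{\left(b \right)} = -7$ ($V{\left(b \right)} = -7 + 0 = -7$)
$\left(- V{\left(-7 \right)} + 131\right) \left(\frac{\frac{1 - 2}{-3 - 3} \cdot 6 \cdot 3}{-24} + \frac{58}{15}\right) = \left(\left(-1\right) \left(-7\right) + 131\right) \left(\frac{\frac{1 - 2}{-3 - 3} \cdot 6 \cdot 3}{-24} + \frac{58}{15}\right) = \left(7 + 131\right) \left(- \frac{1}{-6} \cdot 6 \cdot 3 \left(- \frac{1}{24}\right) + 58 \cdot \frac{1}{15}\right) = 138 \left(\left(-1\right) \left(- \frac{1}{6}\right) 6 \cdot 3 \left(- \frac{1}{24}\right) + \frac{58}{15}\right) = 138 \left(\frac{1}{6} \cdot 6 \cdot 3 \left(- \frac{1}{24}\right) + \frac{58}{15}\right) = 138 \left(1 \cdot 3 \left(- \frac{1}{24}\right) + \frac{58}{15}\right) = 138 \left(3 \left(- \frac{1}{24}\right) + \frac{58}{15}\right) = 138 \left(- \frac{1}{8} + \frac{58}{15}\right) = 138 \cdot \frac{449}{120} = \frac{10327}{20}$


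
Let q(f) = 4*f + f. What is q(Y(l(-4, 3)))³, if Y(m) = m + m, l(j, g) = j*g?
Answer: -1728000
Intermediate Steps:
l(j, g) = g*j
Y(m) = 2*m
q(f) = 5*f
q(Y(l(-4, 3)))³ = (5*(2*(3*(-4))))³ = (5*(2*(-12)))³ = (5*(-24))³ = (-120)³ = -1728000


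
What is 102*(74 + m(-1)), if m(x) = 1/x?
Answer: 7446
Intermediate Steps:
102*(74 + m(-1)) = 102*(74 + 1/(-1)) = 102*(74 - 1) = 102*73 = 7446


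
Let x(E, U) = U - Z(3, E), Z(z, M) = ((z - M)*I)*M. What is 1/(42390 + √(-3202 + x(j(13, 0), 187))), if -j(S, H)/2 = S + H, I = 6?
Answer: 14130/598970197 - √1509/1796910591 ≈ 2.3569e-5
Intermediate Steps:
j(S, H) = -2*H - 2*S (j(S, H) = -2*(S + H) = -2*(H + S) = -2*H - 2*S)
Z(z, M) = M*(-6*M + 6*z) (Z(z, M) = ((z - M)*6)*M = (-6*M + 6*z)*M = M*(-6*M + 6*z))
x(E, U) = U - 6*E*(3 - E)
1/(42390 + √(-3202 + x(j(13, 0), 187))) = 1/(42390 + √(-3202 + (187 + 6*(-2*0 - 2*13)*(-3 + (-2*0 - 2*13))))) = 1/(42390 + √(-3202 + (187 + 6*(0 - 26)*(-3 + (0 - 26))))) = 1/(42390 + √(-3202 + (187 + 6*(-26)*(-3 - 26)))) = 1/(42390 + √(-3202 + (187 + 6*(-26)*(-29)))) = 1/(42390 + √(-3202 + (187 + 4524))) = 1/(42390 + √(-3202 + 4711)) = 1/(42390 + √1509)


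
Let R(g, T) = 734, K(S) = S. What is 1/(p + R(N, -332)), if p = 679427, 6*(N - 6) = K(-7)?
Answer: 1/680161 ≈ 1.4702e-6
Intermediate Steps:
N = 29/6 (N = 6 + (⅙)*(-7) = 6 - 7/6 = 29/6 ≈ 4.8333)
1/(p + R(N, -332)) = 1/(679427 + 734) = 1/680161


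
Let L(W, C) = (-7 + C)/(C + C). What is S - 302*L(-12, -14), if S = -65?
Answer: -583/2 ≈ -291.50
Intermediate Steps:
L(W, C) = (-7 + C)/(2*C) (L(W, C) = (-7 + C)/((2*C)) = (-7 + C)*(1/(2*C)) = (-7 + C)/(2*C))
S - 302*L(-12, -14) = -65 - 151*(-7 - 14)/(-14) = -65 - 151*(-1)*(-21)/14 = -65 - 302*3/4 = -65 - 453/2 = -583/2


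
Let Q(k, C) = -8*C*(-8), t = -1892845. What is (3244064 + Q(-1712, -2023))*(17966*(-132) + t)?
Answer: -13281732197344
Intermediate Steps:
Q(k, C) = 64*C
(3244064 + Q(-1712, -2023))*(17966*(-132) + t) = (3244064 + 64*(-2023))*(17966*(-132) - 1892845) = (3244064 - 129472)*(-2371512 - 1892845) = 3114592*(-4264357) = -13281732197344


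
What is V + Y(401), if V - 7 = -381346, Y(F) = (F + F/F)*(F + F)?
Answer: -58935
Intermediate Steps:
Y(F) = 2*F*(1 + F) (Y(F) = (F + 1)*(2*F) = (1 + F)*(2*F) = 2*F*(1 + F))
V = -381339 (V = 7 - 381346 = -381339)
V + Y(401) = -381339 + 2*401*(1 + 401) = -381339 + 2*401*402 = -381339 + 322404 = -58935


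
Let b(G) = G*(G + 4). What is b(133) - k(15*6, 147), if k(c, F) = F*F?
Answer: -3388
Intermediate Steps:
b(G) = G*(4 + G)
k(c, F) = F²
b(133) - k(15*6, 147) = 133*(4 + 133) - 1*147² = 133*137 - 1*21609 = 18221 - 21609 = -3388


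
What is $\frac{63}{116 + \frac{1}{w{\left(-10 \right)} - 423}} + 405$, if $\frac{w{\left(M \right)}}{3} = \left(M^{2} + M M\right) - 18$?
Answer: $\frac{5786694}{14269} \approx 405.54$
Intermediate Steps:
$w{\left(M \right)} = -54 + 6 M^{2}$ ($w{\left(M \right)} = 3 \left(\left(M^{2} + M M\right) - 18\right) = 3 \left(\left(M^{2} + M^{2}\right) - 18\right) = 3 \left(2 M^{2} - 18\right) = 3 \left(-18 + 2 M^{2}\right) = -54 + 6 M^{2}$)
$\frac{63}{116 + \frac{1}{w{\left(-10 \right)} - 423}} + 405 = \frac{63}{116 + \frac{1}{\left(-54 + 6 \left(-10\right)^{2}\right) - 423}} + 405 = \frac{63}{116 + \frac{1}{\left(-54 + 6 \cdot 100\right) - 423}} + 405 = \frac{63}{116 + \frac{1}{\left(-54 + 600\right) - 423}} + 405 = \frac{63}{116 + \frac{1}{546 - 423}} + 405 = \frac{63}{116 + \frac{1}{123}} + 405 = \frac{63}{\frac{14269}{123}} + 405 = 63 \cdot \frac{123}{14269} + 405 = \frac{7749}{14269} + 405 = \frac{5786694}{14269}$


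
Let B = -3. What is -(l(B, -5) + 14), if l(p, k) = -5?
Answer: -9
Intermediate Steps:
-(l(B, -5) + 14) = -(-5 + 14) = -1*9 = -9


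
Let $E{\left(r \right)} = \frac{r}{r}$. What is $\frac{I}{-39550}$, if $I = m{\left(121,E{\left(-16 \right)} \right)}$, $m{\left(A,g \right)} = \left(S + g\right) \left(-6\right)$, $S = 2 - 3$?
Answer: $0$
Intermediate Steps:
$S = -1$ ($S = 2 - 3 = -1$)
$E{\left(r \right)} = 1$
$m{\left(A,g \right)} = 6 - 6 g$ ($m{\left(A,g \right)} = \left(-1 + g\right) \left(-6\right) = 6 - 6 g$)
$I = 0$ ($I = 6 - 6 = 0$)
$\frac{I}{-39550} = \frac{0}{-39550} = 0 \left(- \frac{1}{39550}\right) = 0$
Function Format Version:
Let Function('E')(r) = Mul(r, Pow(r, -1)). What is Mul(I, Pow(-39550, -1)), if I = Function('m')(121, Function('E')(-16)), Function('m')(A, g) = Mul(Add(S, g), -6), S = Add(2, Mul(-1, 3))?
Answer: 0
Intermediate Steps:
S = -1 (S = Add(2, -3) = -1)
Function('E')(r) = 1
Function('m')(A, g) = Add(6, Mul(-6, g)) (Function('m')(A, g) = Mul(Add(-1, g), -6) = Add(6, Mul(-6, g)))
I = 0 (I = Add(6, Mul(-6, 1)) = Add(6, -6) = 0)
Mul(I, Pow(-39550, -1)) = Mul(0, Pow(-39550, -1)) = Mul(0, Rational(-1, 39550)) = 0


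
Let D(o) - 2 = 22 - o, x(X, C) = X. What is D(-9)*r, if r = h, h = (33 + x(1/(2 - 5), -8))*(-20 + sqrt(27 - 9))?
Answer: -21560 + 3234*sqrt(2) ≈ -16986.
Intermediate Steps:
D(o) = 24 - o (D(o) = 2 + (22 - o) = 24 - o)
h = -1960/3 + 98*sqrt(2) (h = (33 + 1/(2 - 5))*(-20 + sqrt(27 - 9)) = (33 + 1/(-3))*(-20 + sqrt(18)) = (33 - 1/3)*(-20 + 3*sqrt(2)) = 98*(-20 + 3*sqrt(2))/3 = -1960/3 + 98*sqrt(2) ≈ -514.74)
r = -1960/3 + 98*sqrt(2) ≈ -514.74
D(-9)*r = (24 - 1*(-9))*(-1960/3 + 98*sqrt(2)) = (24 + 9)*(-1960/3 + 98*sqrt(2)) = 33*(-1960/3 + 98*sqrt(2)) = -21560 + 3234*sqrt(2)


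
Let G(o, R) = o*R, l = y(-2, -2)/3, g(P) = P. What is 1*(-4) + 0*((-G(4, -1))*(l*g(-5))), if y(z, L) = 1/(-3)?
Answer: -4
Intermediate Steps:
y(z, L) = -⅓
l = -⅑ (l = -⅓/3 = -⅓*⅓ = -⅑ ≈ -0.11111)
G(o, R) = R*o
1*(-4) + 0*((-G(4, -1))*(l*g(-5))) = 1*(-4) + 0*((-(-1)*4)*(-⅑*(-5))) = -4 + 0*(-1*(-4)*(5/9)) = -4 + 0*(4*(5/9)) = -4 + 0*(20/9) = -4 + 0 = -4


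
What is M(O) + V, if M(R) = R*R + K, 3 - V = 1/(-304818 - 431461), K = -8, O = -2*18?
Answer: 950536190/736279 ≈ 1291.0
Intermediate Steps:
O = -36
V = 2208838/736279 (V = 3 - 1/(-304818 - 431461) = 3 - 1/(-736279) = 3 - 1*(-1/736279) = 3 + 1/736279 = 2208838/736279 ≈ 3.0000)
M(R) = -8 + R**2 (M(R) = R*R - 8 = R**2 - 8 = -8 + R**2)
M(O) + V = (-8 + (-36)**2) + 2208838/736279 = (-8 + 1296) + 2208838/736279 = 1288 + 2208838/736279 = 950536190/736279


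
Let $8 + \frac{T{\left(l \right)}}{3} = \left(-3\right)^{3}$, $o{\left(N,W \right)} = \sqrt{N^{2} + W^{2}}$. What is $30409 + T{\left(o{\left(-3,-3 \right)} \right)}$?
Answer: $30304$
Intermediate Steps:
$T{\left(l \right)} = -105$ ($T{\left(l \right)} = -24 + 3 \left(-3\right)^{3} = -24 + 3 \left(-27\right) = -24 - 81 = -105$)
$30409 + T{\left(o{\left(-3,-3 \right)} \right)} = 30409 - 105 = 30304$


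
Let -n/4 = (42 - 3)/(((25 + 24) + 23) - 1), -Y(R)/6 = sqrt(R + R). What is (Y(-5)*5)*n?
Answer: 4680*I*sqrt(10)/71 ≈ 208.44*I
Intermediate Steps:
Y(R) = -6*sqrt(2)*sqrt(R) (Y(R) = -6*sqrt(R + R) = -6*sqrt(2)*sqrt(R))
n = -156/71 (n = -4*(42 - 3)/(((25 + 24) + 23) - 1) = -156/((49 + 23) - 1) = -156/(72 - 1) = -156/71 ≈ -2.1972)
(Y(-5)*5)*n = (-6*sqrt(2)*sqrt(-5)*5)*(-156/71) = (-6*sqrt(2)*I*sqrt(5)*5)*(-156/71) = (-6*I*sqrt(10)*5)*(-156/71) = -30*I*sqrt(10)*(-156/71) = 4680*I*sqrt(10)/71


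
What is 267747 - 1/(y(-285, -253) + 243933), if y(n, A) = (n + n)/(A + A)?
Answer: 16524095532245/61715334 ≈ 2.6775e+5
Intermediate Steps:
y(n, A) = n/A (y(n, A) = (2*n)/((2*A)) = (2*n)*(1/(2*A)) = n/A)
267747 - 1/(y(-285, -253) + 243933) = 267747 - 1/(-285/(-253) + 243933) = 267747 - 1/(-285*(-1/253) + 243933) = 267747 - 1/(285/253 + 243933) = 267747 - 1/61715334/253 = 267747 - 1*253/61715334 = 267747 - 253/61715334 = 16524095532245/61715334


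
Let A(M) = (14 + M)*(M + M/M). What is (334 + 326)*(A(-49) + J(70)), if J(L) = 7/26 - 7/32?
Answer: 115318665/104 ≈ 1.1088e+6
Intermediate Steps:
J(L) = 21/416 (J(L) = 7*(1/26) - 7*1/32 = 7/26 - 7/32 = 21/416)
A(M) = (1 + M)*(14 + M) (A(M) = (14 + M)*(M + 1) = (14 + M)*(1 + M) = (1 + M)*(14 + M))
(334 + 326)*(A(-49) + J(70)) = (334 + 326)*((14 + (-49)**2 + 15*(-49)) + 21/416) = 660*((14 + 2401 - 735) + 21/416) = 660*(1680 + 21/416) = 660*(698901/416) = 115318665/104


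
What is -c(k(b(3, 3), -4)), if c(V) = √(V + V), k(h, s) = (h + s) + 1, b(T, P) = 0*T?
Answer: -I*√6 ≈ -2.4495*I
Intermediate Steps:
b(T, P) = 0
k(h, s) = 1 + h + s
c(V) = √2*√V (c(V) = √(2*V) = √2*√V)
-c(k(b(3, 3), -4)) = -√2*√(1 + 0 - 4) = -√2*√(-3) = -√2*I*√3 = -I*√6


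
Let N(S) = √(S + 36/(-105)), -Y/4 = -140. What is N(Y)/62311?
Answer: 2*√171395/2180885 ≈ 0.00037966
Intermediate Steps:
Y = 560 (Y = -4*(-140) = 560)
N(S) = √(-12/35 + S) (N(S) = √(S + 36*(-1/105)) = √(S - 12/35) = √(-12/35 + S))
N(Y)/62311 = (√(-420 + 1225*560)/35)/62311 = (√(-420 + 686000)/35)*(1/62311) = (√685580/35)*(1/62311) = ((2*√171395)/35)*(1/62311) = (2*√171395/35)*(1/62311) = 2*√171395/2180885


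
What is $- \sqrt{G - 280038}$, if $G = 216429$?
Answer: $- i \sqrt{63609} \approx - 252.21 i$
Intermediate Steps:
$- \sqrt{G - 280038} = - \sqrt{216429 - 280038} = - \sqrt{-63609} = - i \sqrt{63609}$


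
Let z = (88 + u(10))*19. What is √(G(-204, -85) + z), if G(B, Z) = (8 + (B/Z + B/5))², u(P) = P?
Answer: √69654/5 ≈ 52.784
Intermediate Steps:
G(B, Z) = (8 + B/5 + B/Z)² (G(B, Z) = (8 + (B/Z + B*(⅕)))² = (8 + (B/Z + B/5))² = (8 + (B/5 + B/Z))² = (8 + B/5 + B/Z)²)
z = 1862 (z = (88 + 10)*19 = 98*19 = 1862)
√(G(-204, -85) + z) = √((1/25)*(5*(-204) + 40*(-85) - 204*(-85))²/(-85)² + 1862) = √((1/25)*(1/7225)*(-1020 - 3400 + 17340)² + 1862) = √((1/25)*(1/7225)*12920² + 1862) = √((1/25)*(1/7225)*166926400 + 1862) = √(23104/25 + 1862) = √(69654/25) = √69654/5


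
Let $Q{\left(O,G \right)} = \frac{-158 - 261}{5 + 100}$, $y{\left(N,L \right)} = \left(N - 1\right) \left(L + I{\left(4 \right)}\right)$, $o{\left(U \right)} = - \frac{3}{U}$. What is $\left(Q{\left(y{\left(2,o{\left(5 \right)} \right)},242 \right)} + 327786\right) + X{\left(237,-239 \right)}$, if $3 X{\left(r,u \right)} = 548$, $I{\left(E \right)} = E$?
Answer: $\frac{34436291}{105} \approx 3.2796 \cdot 10^{5}$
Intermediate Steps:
$y{\left(N,L \right)} = \left(-1 + N\right) \left(4 + L\right)$ ($y{\left(N,L \right)} = \left(N - 1\right) \left(L + 4\right) = \left(-1 + N\right) \left(4 + L\right)$)
$X{\left(r,u \right)} = \frac{548}{3}$ ($X{\left(r,u \right)} = \frac{1}{3} \cdot 548 = \frac{548}{3}$)
$Q{\left(O,G \right)} = - \frac{419}{105}$
$\left(Q{\left(y{\left(2,o{\left(5 \right)} \right)},242 \right)} + 327786\right) + X{\left(237,-239 \right)} = \left(- \frac{419}{105} + 327786\right) + \frac{548}{3} = \frac{34417111}{105} + \frac{548}{3} = \frac{34436291}{105}$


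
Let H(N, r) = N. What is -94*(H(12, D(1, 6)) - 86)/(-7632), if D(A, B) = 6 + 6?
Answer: -1739/1908 ≈ -0.91143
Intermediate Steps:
D(A, B) = 12
-94*(H(12, D(1, 6)) - 86)/(-7632) = -94*(12 - 86)/(-7632) = -94*(-74)*(-1/7632) = 6956*(-1/7632) = -1739/1908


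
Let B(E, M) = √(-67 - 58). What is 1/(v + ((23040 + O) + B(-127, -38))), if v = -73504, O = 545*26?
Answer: -36294/1317254561 - 5*I*√5/1317254561 ≈ -2.7553e-5 - 8.4876e-9*I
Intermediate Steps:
B(E, M) = 5*I*√5 (B(E, M) = √(-125) = 5*I*√5)
O = 14170
1/(v + ((23040 + O) + B(-127, -38))) = 1/(-73504 + ((23040 + 14170) + 5*I*√5)) = 1/(-73504 + (37210 + 5*I*√5)) = 1/(-36294 + 5*I*√5)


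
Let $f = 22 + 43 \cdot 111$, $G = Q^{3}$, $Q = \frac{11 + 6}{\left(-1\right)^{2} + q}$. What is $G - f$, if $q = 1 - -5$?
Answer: $- \frac{1639772}{343} \approx -4780.7$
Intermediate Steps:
$q = 6$ ($q = 1 + 5 = 6$)
$Q = \frac{17}{7}$ ($Q = \frac{11 + 6}{\left(-1\right)^{2} + 6} = \frac{17}{1 + 6} = \frac{17}{7} \approx 2.4286$)
$G = \frac{4913}{343}$ ($G = \left(\frac{17}{7}\right)^{3} = \frac{4913}{343} \approx 14.324$)
$f = 4795$ ($f = 22 + 4773 = 4795$)
$G - f = \frac{4913}{343} - 4795 = - \frac{1639772}{343}$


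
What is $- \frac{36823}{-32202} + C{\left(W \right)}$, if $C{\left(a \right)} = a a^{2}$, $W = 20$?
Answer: $\frac{257652823}{32202} \approx 8001.1$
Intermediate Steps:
$C{\left(a \right)} = a^{3}$
$- \frac{36823}{-32202} + C{\left(W \right)} = - \frac{36823}{-32202} + 20^{3} = \left(-36823\right) \left(- \frac{1}{32202}\right) + 8000 = \frac{36823}{32202} + 8000 = \frac{257652823}{32202}$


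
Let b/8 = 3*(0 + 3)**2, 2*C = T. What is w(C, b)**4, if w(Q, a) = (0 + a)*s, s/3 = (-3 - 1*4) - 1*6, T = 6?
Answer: 5035857504178176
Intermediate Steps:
s = -39 (s = 3*((-3 - 1*4) - 1*6) = 3*((-3 - 4) - 6) = 3*(-7 - 6) = 3*(-13) = -39)
C = 3 (C = (1/2)*6 = 3)
b = 216 (b = 8*(3*(0 + 3)**2) = 8*(3*3**2) = 8*(3*9) = 8*27 = 216)
w(Q, a) = -39*a (w(Q, a) = (0 + a)*(-39) = a*(-39) = -39*a)
w(C, b)**4 = (-39*216)**4 = (-8424)**4 = 5035857504178176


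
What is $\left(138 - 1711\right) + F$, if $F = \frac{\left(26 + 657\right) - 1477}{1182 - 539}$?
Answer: $- \frac{1012233}{643} \approx -1574.2$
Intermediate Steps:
$F = - \frac{794}{643}$ ($F = \frac{683 - 1477}{643} = \left(-794\right) \frac{1}{643} = - \frac{794}{643} \approx -1.2348$)
$\left(138 - 1711\right) + F = \left(138 - 1711\right) - \frac{794}{643} = -1573 - \frac{794}{643} = - \frac{1012233}{643}$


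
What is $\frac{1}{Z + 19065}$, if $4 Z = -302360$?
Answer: $- \frac{1}{56525} \approx -1.7691 \cdot 10^{-5}$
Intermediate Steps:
$Z = -75590$ ($Z = \frac{1}{4} \left(-302360\right) = -75590$)
$\frac{1}{Z + 19065} = \frac{1}{-75590 + 19065} = \frac{1}{-56525} = - \frac{1}{56525}$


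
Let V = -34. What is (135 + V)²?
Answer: 10201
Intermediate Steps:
(135 + V)² = (135 - 34)² = 101² = 10201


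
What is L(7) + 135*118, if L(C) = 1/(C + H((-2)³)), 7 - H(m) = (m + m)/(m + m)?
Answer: 207091/13 ≈ 15930.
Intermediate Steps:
H(m) = 6 (H(m) = 7 - (m + m)/(m + m) = 7 - 2*m/(2*m) = 7 - 2*m*1/(2*m) = 7 - 1*1 = 7 - 1 = 6)
L(C) = 1/(6 + C) (L(C) = 1/(C + 6) = 1/(6 + C))
L(7) + 135*118 = 1/(6 + 7) + 135*118 = 1/13 + 15930 = 207091/13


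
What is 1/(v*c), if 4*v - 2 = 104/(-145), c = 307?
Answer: 290/28551 ≈ 0.010157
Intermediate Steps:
v = 93/290 (v = 1/2 + (104/(-145))/4 = 1/2 + (104*(-1/145))/4 = 1/2 + (1/4)*(-104/145) = 1/2 - 26/145 = 93/290 ≈ 0.32069)
1/(v*c) = 1/((93/290)*307) = 1/(28551/290) = 290/28551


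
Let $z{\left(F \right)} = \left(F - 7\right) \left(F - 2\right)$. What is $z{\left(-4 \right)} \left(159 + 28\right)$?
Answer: $12342$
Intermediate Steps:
$z{\left(F \right)} = \left(-7 + F\right) \left(-2 + F\right)$
$z{\left(-4 \right)} \left(159 + 28\right) = \left(14 + \left(-4\right)^{2} - -36\right) \left(159 + 28\right) = \left(14 + 16 + 36\right) 187 = 66 \cdot 187 = 12342$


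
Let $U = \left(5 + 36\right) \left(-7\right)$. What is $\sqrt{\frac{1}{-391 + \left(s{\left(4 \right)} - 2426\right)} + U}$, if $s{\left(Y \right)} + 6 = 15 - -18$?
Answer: $\frac{i \sqrt{248226610}}{930} \approx 16.941 i$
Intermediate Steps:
$s{\left(Y \right)} = 27$ ($s{\left(Y \right)} = -6 + \left(15 - -18\right) = -6 + \left(15 + 18\right) = -6 + 33 = 27$)
$U = -287$ ($U = 41 \left(-7\right) = -287$)
$\sqrt{\frac{1}{-391 + \left(s{\left(4 \right)} - 2426\right)} + U} = \sqrt{\frac{1}{-391 + \left(27 - 2426\right)} - 287} = \sqrt{\frac{1}{-391 - 2399} - 287} = \sqrt{\frac{1}{-2790} - 287} = \sqrt{- \frac{1}{2790} - 287} = \sqrt{- \frac{800731}{2790}} = \frac{i \sqrt{248226610}}{930}$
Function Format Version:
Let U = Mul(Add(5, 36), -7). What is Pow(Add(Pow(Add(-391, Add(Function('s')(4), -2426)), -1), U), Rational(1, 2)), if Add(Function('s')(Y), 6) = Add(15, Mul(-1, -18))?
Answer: Mul(Rational(1, 930), I, Pow(248226610, Rational(1, 2))) ≈ Mul(16.941, I)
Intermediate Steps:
Function('s')(Y) = 27 (Function('s')(Y) = Add(-6, Add(15, Mul(-1, -18))) = Add(-6, Add(15, 18)) = Add(-6, 33) = 27)
U = -287 (U = Mul(41, -7) = -287)
Pow(Add(Pow(Add(-391, Add(Function('s')(4), -2426)), -1), U), Rational(1, 2)) = Pow(Add(Pow(Add(-391, Add(27, -2426)), -1), -287), Rational(1, 2)) = Pow(Add(Pow(Add(-391, -2399), -1), -287), Rational(1, 2)) = Pow(Add(Pow(-2790, -1), -287), Rational(1, 2)) = Pow(Add(Rational(-1, 2790), -287), Rational(1, 2)) = Pow(Rational(-800731, 2790), Rational(1, 2)) = Mul(Rational(1, 930), I, Pow(248226610, Rational(1, 2)))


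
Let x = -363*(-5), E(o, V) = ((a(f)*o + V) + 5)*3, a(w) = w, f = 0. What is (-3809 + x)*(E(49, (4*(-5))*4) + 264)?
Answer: -77766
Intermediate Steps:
E(o, V) = 15 + 3*V (E(o, V) = ((0*o + V) + 5)*3 = ((0 + V) + 5)*3 = (V + 5)*3 = (5 + V)*3 = 15 + 3*V)
x = 1815
(-3809 + x)*(E(49, (4*(-5))*4) + 264) = (-3809 + 1815)*((15 + 3*((4*(-5))*4)) + 264) = -1994*((15 + 3*(-20*4)) + 264) = -1994*((15 + 3*(-80)) + 264) = -1994*((15 - 240) + 264) = -1994*(-225 + 264) = -1994*39 = -77766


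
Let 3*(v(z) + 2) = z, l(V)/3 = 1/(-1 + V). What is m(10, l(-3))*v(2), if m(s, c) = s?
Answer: -40/3 ≈ -13.333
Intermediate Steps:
l(V) = 3/(-1 + V)
v(z) = -2 + z/3
m(10, l(-3))*v(2) = 10*(-2 + (1/3)*2) = 10*(-2 + 2/3) = 10*(-4/3) = -40/3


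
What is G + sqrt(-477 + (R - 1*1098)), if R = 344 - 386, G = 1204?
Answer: 1204 + 7*I*sqrt(33) ≈ 1204.0 + 40.212*I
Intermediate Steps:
R = -42
G + sqrt(-477 + (R - 1*1098)) = 1204 + sqrt(-477 + (-42 - 1*1098)) = 1204 + sqrt(-477 + (-42 - 1098)) = 1204 + sqrt(-477 - 1140) = 1204 + sqrt(-1617) = 1204 + 7*I*sqrt(33)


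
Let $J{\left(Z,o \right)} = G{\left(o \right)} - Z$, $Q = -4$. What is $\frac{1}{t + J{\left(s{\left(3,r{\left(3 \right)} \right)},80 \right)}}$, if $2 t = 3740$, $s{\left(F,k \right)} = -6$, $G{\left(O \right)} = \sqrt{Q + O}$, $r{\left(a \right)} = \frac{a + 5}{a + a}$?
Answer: $\frac{469}{879825} - \frac{\sqrt{19}}{1759650} \approx 0.00053058$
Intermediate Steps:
$r{\left(a \right)} = \frac{5 + a}{2 a}$
$G{\left(O \right)} = \sqrt{-4 + O}$
$J{\left(Z,o \right)} = \sqrt{-4 + o} - Z$
$t = 1870$ ($t = \frac{1}{2} \cdot 3740 = 1870$)
$\frac{1}{t + J{\left(s{\left(3,r{\left(3 \right)} \right)},80 \right)}} = \frac{1}{1870 - \left(-6 - \sqrt{-4 + 80}\right)} = \frac{1}{1870 + \left(\sqrt{76} + 6\right)} = \frac{1}{1870 + \left(2 \sqrt{19} + 6\right)} = \frac{1}{1870 + \left(6 + 2 \sqrt{19}\right)} = \frac{1}{1876 + 2 \sqrt{19}}$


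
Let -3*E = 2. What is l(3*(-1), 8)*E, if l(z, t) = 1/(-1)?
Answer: ⅔ ≈ 0.66667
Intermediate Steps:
l(z, t) = -1
E = -⅔ (E = -⅓*2 = -⅔ ≈ -0.66667)
l(3*(-1), 8)*E = -1*(-⅔) = ⅔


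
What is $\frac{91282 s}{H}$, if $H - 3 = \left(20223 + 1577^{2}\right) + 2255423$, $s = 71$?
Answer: $\frac{3240511}{2381289} \approx 1.3608$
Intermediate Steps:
$H = 4762578$ ($H = 3 + \left(\left(20223 + 1577^{2}\right) + 2255423\right) = 3 + \left(\left(20223 + 2486929\right) + 2255423\right) = 3 + \left(2507152 + 2255423\right) = 3 + 4762575 = 4762578$)
$\frac{91282 s}{H} = \frac{91282 \cdot 71}{4762578} = 6481022 \cdot \frac{1}{4762578} = \frac{3240511}{2381289}$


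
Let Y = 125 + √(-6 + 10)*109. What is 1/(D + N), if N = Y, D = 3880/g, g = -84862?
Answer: 42431/14551893 ≈ 0.0029158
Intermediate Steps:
D = -1940/42431 (D = 3880/(-84862) = 3880*(-1/84862) = -1940/42431 ≈ -0.045721)
Y = 343 (Y = 125 + √4*109 = 125 + 2*109 = 125 + 218 = 343)
N = 343
1/(D + N) = 1/(-1940/42431 + 343) = 1/(14551893/42431) = 42431/14551893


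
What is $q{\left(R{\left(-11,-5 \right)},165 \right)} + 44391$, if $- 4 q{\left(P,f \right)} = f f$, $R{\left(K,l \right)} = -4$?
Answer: $\frac{150339}{4} \approx 37585.0$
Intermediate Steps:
$q{\left(P,f \right)} = - \frac{f^{2}}{4}$ ($q{\left(P,f \right)} = - \frac{f f}{4} = - \frac{f^{2}}{4}$)
$q{\left(R{\left(-11,-5 \right)},165 \right)} + 44391 = - \frac{165^{2}}{4} + 44391 = \left(- \frac{1}{4}\right) 27225 + 44391 = - \frac{27225}{4} + 44391 = \frac{150339}{4}$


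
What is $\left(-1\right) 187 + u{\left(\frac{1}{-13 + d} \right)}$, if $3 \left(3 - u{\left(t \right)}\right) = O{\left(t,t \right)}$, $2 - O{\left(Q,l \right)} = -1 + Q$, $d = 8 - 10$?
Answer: $- \frac{8326}{45} \approx -185.02$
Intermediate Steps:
$d = -2$ ($d = 8 - 10 = -2$)
$O{\left(Q,l \right)} = 3 - Q$ ($O{\left(Q,l \right)} = 2 - \left(-1 + Q\right) = 3 - Q$)
$u{\left(t \right)} = 2 + \frac{t}{3}$ ($u{\left(t \right)} = 3 - \frac{3 - t}{3} = 3 + \left(-1 + \frac{t}{3}\right) = 2 + \frac{t}{3}$)
$\left(-1\right) 187 + u{\left(\frac{1}{-13 + d} \right)} = \left(-1\right) 187 + \left(2 + \frac{1}{3 \left(-13 - 2\right)}\right) = -187 + \left(2 + \frac{1}{3 \left(-15\right)}\right) = -187 + \left(2 + \frac{1}{3} \left(- \frac{1}{15}\right)\right) = -187 + \left(2 - \frac{1}{45}\right) = -187 + \frac{89}{45} = - \frac{8326}{45}$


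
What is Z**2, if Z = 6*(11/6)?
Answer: 121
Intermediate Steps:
Z = 11 (Z = 6*(11*(1/6)) = 6*(11/6) = 11)
Z**2 = 11**2 = 121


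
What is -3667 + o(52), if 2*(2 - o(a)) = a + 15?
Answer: -7397/2 ≈ -3698.5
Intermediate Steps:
o(a) = -11/2 - a/2 (o(a) = 2 - (a + 15)/2 = 2 - (15 + a)/2 = 2 + (-15/2 - a/2) = -11/2 - a/2)
-3667 + o(52) = -3667 + (-11/2 - ½*52) = -3667 + (-11/2 - 26) = -3667 - 63/2 = -7397/2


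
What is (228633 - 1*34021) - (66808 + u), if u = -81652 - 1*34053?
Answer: 243509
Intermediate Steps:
u = -115705 (u = -81652 - 34053 = -115705)
(228633 - 1*34021) - (66808 + u) = (228633 - 1*34021) - (66808 - 115705) = (228633 - 34021) - 1*(-48897) = 194612 + 48897 = 243509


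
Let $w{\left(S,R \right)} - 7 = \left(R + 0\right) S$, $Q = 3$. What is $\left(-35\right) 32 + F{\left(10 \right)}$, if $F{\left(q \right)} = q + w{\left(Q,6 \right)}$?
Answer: $-1085$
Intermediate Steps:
$w{\left(S,R \right)} = 7 + R S$ ($w{\left(S,R \right)} = 7 + \left(R + 0\right) S = 7 + R S$)
$F{\left(q \right)} = 25 + q$ ($F{\left(q \right)} = q + \left(7 + 6 \cdot 3\right) = q + \left(7 + 18\right) = q + 25 = 25 + q$)
$\left(-35\right) 32 + F{\left(10 \right)} = \left(-35\right) 32 + \left(25 + 10\right) = -1120 + 35 = -1085$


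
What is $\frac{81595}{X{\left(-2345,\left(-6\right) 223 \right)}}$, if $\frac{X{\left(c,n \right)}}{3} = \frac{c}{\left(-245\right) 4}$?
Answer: $\frac{2284660}{201} \approx 11366.0$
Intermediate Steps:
$X{\left(c,n \right)} = - \frac{3 c}{980}$ ($X{\left(c,n \right)} = 3 \frac{c}{\left(-245\right) 4} = 3 \frac{c}{-980} = 3 c \left(- \frac{1}{980}\right) = 3 \left(- \frac{c}{980}\right) = - \frac{3 c}{980}$)
$\frac{81595}{X{\left(-2345,\left(-6\right) 223 \right)}} = \frac{81595}{\left(- \frac{3}{980}\right) \left(-2345\right)} = \frac{81595}{\frac{201}{28}} = 81595 \cdot \frac{28}{201} = \frac{2284660}{201}$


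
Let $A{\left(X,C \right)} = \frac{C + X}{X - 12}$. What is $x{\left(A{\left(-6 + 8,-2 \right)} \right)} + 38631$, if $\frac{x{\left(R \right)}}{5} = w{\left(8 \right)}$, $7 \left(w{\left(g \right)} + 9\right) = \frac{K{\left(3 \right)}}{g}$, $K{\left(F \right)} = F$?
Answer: $\frac{2160831}{56} \approx 38586.0$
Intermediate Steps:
$A{\left(X,C \right)} = \frac{C + X}{-12 + X}$
$w{\left(g \right)} = -9 + \frac{3}{7 g}$ ($w{\left(g \right)} = -9 + \frac{3 \frac{1}{g}}{7} = -9 + \frac{3}{7 g}$)
$x{\left(R \right)} = - \frac{2505}{56}$ ($x{\left(R \right)} = 5 \left(-9 + \frac{3}{7 \cdot 8}\right) = 5 \left(-9 + \frac{3}{7} \cdot \frac{1}{8}\right) = 5 \left(-9 + \frac{3}{56}\right) = 5 \left(- \frac{501}{56}\right) = - \frac{2505}{56}$)
$x{\left(A{\left(-6 + 8,-2 \right)} \right)} + 38631 = - \frac{2505}{56} + 38631 = \frac{2160831}{56}$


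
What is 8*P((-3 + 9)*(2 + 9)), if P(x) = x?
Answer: 528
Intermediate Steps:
8*P((-3 + 9)*(2 + 9)) = 8*((-3 + 9)*(2 + 9)) = 8*(6*11) = 8*66 = 528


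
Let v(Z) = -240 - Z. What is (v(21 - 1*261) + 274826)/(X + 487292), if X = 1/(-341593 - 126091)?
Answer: 128531722984/227898671727 ≈ 0.56399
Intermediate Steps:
X = -1/467684 (X = 1/(-467684) = -1/467684 ≈ -2.1382e-6)
(v(21 - 1*261) + 274826)/(X + 487292) = ((-240 - (21 - 1*261)) + 274826)/(-1/467684 + 487292) = ((-240 - (21 - 261)) + 274826)/(227898671727/467684) = ((-240 - 1*(-240)) + 274826)*(467684/227898671727) = ((-240 + 240) + 274826)*(467684/227898671727) = (0 + 274826)*(467684/227898671727) = 274826*(467684/227898671727) = 128531722984/227898671727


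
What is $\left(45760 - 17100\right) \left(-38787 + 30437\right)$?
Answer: $-239311000$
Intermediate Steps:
$\left(45760 - 17100\right) \left(-38787 + 30437\right) = \left(45760 - 17100\right) \left(-8350\right) = 28660 \left(-8350\right) = -239311000$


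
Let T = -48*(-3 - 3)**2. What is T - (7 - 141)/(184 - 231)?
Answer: -81350/47 ≈ -1730.9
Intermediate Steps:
T = -1728 (T = -48*(-6)**2 = -48*36 = -1728)
T - (7 - 141)/(184 - 231) = -1728 - (7 - 141)/(184 - 231) = -1728 - (-134)/(-47) = -1728 - (-134)*(-1)/47 = -1728 - 1*134/47 = -1728 - 134/47 = -81350/47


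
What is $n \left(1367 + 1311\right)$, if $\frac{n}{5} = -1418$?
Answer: $-18987020$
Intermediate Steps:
$n = -7090$ ($n = 5 \left(-1418\right) = -7090$)
$n \left(1367 + 1311\right) = - 7090 \left(1367 + 1311\right) = \left(-7090\right) 2678 = -18987020$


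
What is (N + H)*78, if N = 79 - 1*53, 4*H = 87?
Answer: 7449/2 ≈ 3724.5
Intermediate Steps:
H = 87/4 (H = (¼)*87 = 87/4 ≈ 21.750)
N = 26 (N = 79 - 53 = 26)
(N + H)*78 = (26 + 87/4)*78 = (191/4)*78 = 7449/2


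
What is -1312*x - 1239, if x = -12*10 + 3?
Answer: 152265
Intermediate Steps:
x = -117 (x = -120 + 3 = -117)
-1312*x - 1239 = -1312*(-117) - 1239 = 153504 - 1239 = 152265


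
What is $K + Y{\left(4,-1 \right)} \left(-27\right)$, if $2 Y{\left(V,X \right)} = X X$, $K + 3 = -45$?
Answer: $- \frac{123}{2} \approx -61.5$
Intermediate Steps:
$K = -48$ ($K = -3 - 45 = -48$)
$Y{\left(V,X \right)} = \frac{X^{2}}{2}$ ($Y{\left(V,X \right)} = \frac{X X}{2} = \frac{X^{2}}{2}$)
$K + Y{\left(4,-1 \right)} \left(-27\right) = -48 + \frac{\left(-1\right)^{2}}{2} \left(-27\right) = -48 + \frac{1}{2} \cdot 1 \left(-27\right) = -48 + \frac{1}{2} \left(-27\right) = -48 - \frac{27}{2} = - \frac{123}{2}$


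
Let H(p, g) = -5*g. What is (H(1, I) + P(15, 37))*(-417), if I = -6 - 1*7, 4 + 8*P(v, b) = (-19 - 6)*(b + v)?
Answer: 40866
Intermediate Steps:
P(v, b) = -½ - 25*b/8 - 25*v/8 (P(v, b) = -½ + ((-19 - 6)*(b + v))/8 = -½ + (-25*(b + v))/8 = -½ + (-25*b - 25*v)/8 = -½ + (-25*b/8 - 25*v/8) = -½ - 25*b/8 - 25*v/8)
I = -13 (I = -6 - 7 = -13)
(H(1, I) + P(15, 37))*(-417) = (-5*(-13) + (-½ - 25/8*37 - 25/8*15))*(-417) = (65 + (-½ - 925/8 - 375/8))*(-417) = (65 - 163)*(-417) = -98*(-417) = 40866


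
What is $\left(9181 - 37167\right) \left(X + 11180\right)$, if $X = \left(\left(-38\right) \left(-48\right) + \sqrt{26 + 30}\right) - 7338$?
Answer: $-158568676 - 55972 \sqrt{14} \approx -1.5878 \cdot 10^{8}$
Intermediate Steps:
$X = -5514 + 2 \sqrt{14}$ ($X = \left(1824 + \sqrt{56}\right) - 7338 = \left(1824 + 2 \sqrt{14}\right) - 7338 = -5514 + 2 \sqrt{14} \approx -5506.5$)
$\left(9181 - 37167\right) \left(X + 11180\right) = \left(9181 - 37167\right) \left(\left(-5514 + 2 \sqrt{14}\right) + 11180\right) = - 27986 \left(5666 + 2 \sqrt{14}\right) = -158568676 - 55972 \sqrt{14}$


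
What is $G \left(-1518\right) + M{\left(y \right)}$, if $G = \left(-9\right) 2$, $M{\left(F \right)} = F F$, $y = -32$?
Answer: $28348$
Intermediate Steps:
$M{\left(F \right)} = F^{2}$
$G = -18$
$G \left(-1518\right) + M{\left(y \right)} = \left(-18\right) \left(-1518\right) + \left(-32\right)^{2} = 27324 + 1024 = 28348$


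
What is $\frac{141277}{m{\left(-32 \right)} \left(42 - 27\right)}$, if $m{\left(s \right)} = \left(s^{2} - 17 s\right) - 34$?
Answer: $\frac{141277}{23010} \approx 6.1398$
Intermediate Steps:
$m{\left(s \right)} = -34 + s^{2} - 17 s$
$\frac{141277}{m{\left(-32 \right)} \left(42 - 27\right)} = \frac{141277}{\left(-34 + \left(-32\right)^{2} - -544\right) \left(42 - 27\right)} = \frac{141277}{\left(-34 + 1024 + 544\right) 15} = \frac{141277}{1534 \cdot 15} = \frac{141277}{23010}$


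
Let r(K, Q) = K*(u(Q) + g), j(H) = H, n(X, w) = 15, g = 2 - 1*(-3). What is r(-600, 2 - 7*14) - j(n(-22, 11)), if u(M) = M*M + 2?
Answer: -5533815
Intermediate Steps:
g = 5 (g = 2 + 3 = 5)
u(M) = 2 + M² (u(M) = M² + 2 = 2 + M²)
r(K, Q) = K*(7 + Q²) (r(K, Q) = K*((2 + Q²) + 5) = K*(7 + Q²))
r(-600, 2 - 7*14) - j(n(-22, 11)) = -600*(7 + (2 - 7*14)²) - 1*15 = -600*(7 + (2 - 98)²) - 15 = -600*(7 + (-96)²) - 15 = -600*(7 + 9216) - 15 = -600*9223 - 15 = -5533800 - 15 = -5533815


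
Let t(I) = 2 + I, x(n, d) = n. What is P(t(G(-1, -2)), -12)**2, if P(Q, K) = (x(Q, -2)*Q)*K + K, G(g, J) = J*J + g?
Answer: 97344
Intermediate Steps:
G(g, J) = g + J**2 (G(g, J) = J**2 + g = g + J**2)
P(Q, K) = K + K*Q**2 (P(Q, K) = (Q*Q)*K + K = Q**2*K + K = K*Q**2 + K = K + K*Q**2)
P(t(G(-1, -2)), -12)**2 = (-12*(1 + (2 + (-1 + (-2)**2))**2))**2 = (-12*(1 + (2 + (-1 + 4))**2))**2 = (-12*(1 + (2 + 3)**2))**2 = (-12*(1 + 5**2))**2 = (-12*(1 + 25))**2 = (-12*26)**2 = (-312)**2 = 97344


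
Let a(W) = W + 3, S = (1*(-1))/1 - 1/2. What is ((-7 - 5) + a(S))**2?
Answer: 441/4 ≈ 110.25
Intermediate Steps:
S = -3/2 (S = -1*1 - 1*1/2 = -1 - 1/2 = -3/2 ≈ -1.5000)
a(W) = 3 + W
((-7 - 5) + a(S))**2 = ((-7 - 5) + (3 - 3/2))**2 = (-12 + 3/2)**2 = (-21/2)**2 = 441/4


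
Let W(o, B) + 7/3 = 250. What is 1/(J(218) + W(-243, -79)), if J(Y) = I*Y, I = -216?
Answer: -3/140521 ≈ -2.1349e-5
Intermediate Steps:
J(Y) = -216*Y
W(o, B) = 743/3 (W(o, B) = -7/3 + 250 = 743/3)
1/(J(218) + W(-243, -79)) = 1/(-216*218 + 743/3) = 1/(-47088 + 743/3) = 1/(-140521/3) = -3/140521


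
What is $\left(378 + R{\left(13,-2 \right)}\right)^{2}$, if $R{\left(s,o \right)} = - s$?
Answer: $133225$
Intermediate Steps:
$\left(378 + R{\left(13,-2 \right)}\right)^{2} = \left(378 - 13\right)^{2} = 365^{2} = 133225$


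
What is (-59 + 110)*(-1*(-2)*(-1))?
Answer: -102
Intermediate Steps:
(-59 + 110)*(-1*(-2)*(-1)) = 51*(2*(-1)) = 51*(-2) = -102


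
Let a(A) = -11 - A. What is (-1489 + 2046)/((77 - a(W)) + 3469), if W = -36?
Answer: 557/3521 ≈ 0.15819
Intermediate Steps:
(-1489 + 2046)/((77 - a(W)) + 3469) = (-1489 + 2046)/((77 - (-11 - 1*(-36))) + 3469) = 557/((77 - (-11 + 36)) + 3469) = 557/((77 - 1*25) + 3469) = 557/((77 - 25) + 3469) = 557/(52 + 3469) = 557/3521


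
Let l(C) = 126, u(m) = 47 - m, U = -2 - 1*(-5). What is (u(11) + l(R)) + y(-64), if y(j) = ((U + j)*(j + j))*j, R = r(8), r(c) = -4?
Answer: -499550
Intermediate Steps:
U = 3 (U = -2 + 5 = 3)
R = -4
y(j) = 2*j²*(3 + j) (y(j) = ((3 + j)*(j + j))*j = ((3 + j)*(2*j))*j = (2*j*(3 + j))*j = 2*j²*(3 + j))
(u(11) + l(R)) + y(-64) = ((47 - 1*11) + 126) + 2*(-64)²*(3 - 64) = ((47 - 11) + 126) + 2*4096*(-61) = (36 + 126) - 499712 = 162 - 499712 = -499550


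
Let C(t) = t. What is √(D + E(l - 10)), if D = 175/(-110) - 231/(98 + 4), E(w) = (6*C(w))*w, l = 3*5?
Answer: √5110523/187 ≈ 12.089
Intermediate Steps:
l = 15
E(w) = 6*w² (E(w) = (6*w)*w = 6*w²)
D = -721/187 (D = 175*(-1/110) - 231/102 = -35/22 - 231*1/102 = -35/22 - 77/34 = -721/187 ≈ -3.8556)
√(D + E(l - 10)) = √(-721/187 + 6*(15 - 10)²) = √(-721/187 + 6*5²) = √(-721/187 + 6*25) = √(-721/187 + 150) = √(27329/187) = √5110523/187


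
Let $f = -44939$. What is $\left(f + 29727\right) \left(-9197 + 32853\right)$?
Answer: $-359855072$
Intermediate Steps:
$\left(f + 29727\right) \left(-9197 + 32853\right) = \left(-44939 + 29727\right) \left(-9197 + 32853\right) = \left(-15212\right) 23656 = -359855072$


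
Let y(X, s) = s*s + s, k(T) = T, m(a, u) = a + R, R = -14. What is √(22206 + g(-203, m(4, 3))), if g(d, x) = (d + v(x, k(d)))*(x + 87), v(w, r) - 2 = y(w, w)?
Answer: √13659 ≈ 116.87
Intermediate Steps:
m(a, u) = -14 + a (m(a, u) = a - 14 = -14 + a)
y(X, s) = s + s² (y(X, s) = s² + s = s + s²)
v(w, r) = 2 + w*(1 + w)
g(d, x) = (87 + x)*(2 + d + x*(1 + x)) (g(d, x) = (d + (2 + x*(1 + x)))*(x + 87) = (2 + d + x*(1 + x))*(87 + x) = (87 + x)*(2 + d + x*(1 + x)))
√(22206 + g(-203, m(4, 3))) = √(22206 + (174 + (-14 + 4)³ + 87*(-203) + 88*(-14 + 4)² + 89*(-14 + 4) - 203*(-14 + 4))) = √(22206 + (174 + (-10)³ - 17661 + 88*(-10)² + 89*(-10) - 203*(-10))) = √(22206 + (174 - 1000 - 17661 + 88*100 - 890 + 2030)) = √(22206 + (174 - 1000 - 17661 + 8800 - 890 + 2030)) = √(22206 - 8547) = √13659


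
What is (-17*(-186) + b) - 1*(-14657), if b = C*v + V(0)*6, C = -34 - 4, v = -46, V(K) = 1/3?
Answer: 19569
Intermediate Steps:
V(K) = ⅓
C = -38
b = 1750 (b = -38*(-46) + (⅓)*6 = 1748 + 2 = 1750)
(-17*(-186) + b) - 1*(-14657) = (-17*(-186) + 1750) - 1*(-14657) = (3162 + 1750) + 14657 = 4912 + 14657 = 19569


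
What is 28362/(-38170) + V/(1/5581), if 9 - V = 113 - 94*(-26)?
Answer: -271396119161/19085 ≈ -1.4220e+7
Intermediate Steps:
V = -2548 (V = 9 - (113 - 94*(-26)) = 9 - (113 + 2444) = 9 - 1*2557 = 9 - 2557 = -2548)
28362/(-38170) + V/(1/5581) = 28362/(-38170) - 2548/(1/5581) = 28362*(-1/38170) - 2548/1/5581 = -14181/19085 - 2548*5581 = -14181/19085 - 14220388 = -271396119161/19085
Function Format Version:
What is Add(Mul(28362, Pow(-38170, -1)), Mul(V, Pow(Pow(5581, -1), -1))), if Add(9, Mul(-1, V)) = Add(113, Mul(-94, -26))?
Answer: Rational(-271396119161, 19085) ≈ -1.4220e+7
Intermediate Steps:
V = -2548 (V = Add(9, Mul(-1, Add(113, Mul(-94, -26)))) = Add(9, Mul(-1, Add(113, 2444))) = Add(9, Mul(-1, 2557)) = Add(9, -2557) = -2548)
Add(Mul(28362, Pow(-38170, -1)), Mul(V, Pow(Pow(5581, -1), -1))) = Add(Mul(28362, Pow(-38170, -1)), Mul(-2548, Pow(Pow(5581, -1), -1))) = Add(Mul(28362, Rational(-1, 38170)), Mul(-2548, Pow(Rational(1, 5581), -1))) = Add(Rational(-14181, 19085), Mul(-2548, 5581)) = Add(Rational(-14181, 19085), -14220388) = Rational(-271396119161, 19085)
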